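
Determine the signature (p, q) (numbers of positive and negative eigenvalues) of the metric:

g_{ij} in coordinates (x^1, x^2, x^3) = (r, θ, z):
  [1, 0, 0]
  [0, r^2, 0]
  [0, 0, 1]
The metric is diagonal, so its eigenvalues are the diagonal entries: 1, r^2, 1 (at a generic point, where coordinate-dependent entries are positive).
3 positive, 0 negative.
(3, 0) - Riemannian (positive definite)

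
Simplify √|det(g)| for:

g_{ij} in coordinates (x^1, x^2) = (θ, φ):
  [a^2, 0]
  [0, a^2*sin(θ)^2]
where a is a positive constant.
det(g) = a^4*sin(θ)^2
√|det(g)| = a^2*sin(θ) (taking 0 < θ < π so that |sin(θ)| = sin(θ))
Volume element: dV = a^2*sin(θ) dθ dφ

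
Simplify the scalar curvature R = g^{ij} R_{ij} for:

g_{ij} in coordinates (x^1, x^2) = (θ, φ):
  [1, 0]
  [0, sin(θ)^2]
Non-zero Christoffel symbols (Γ^k_{ij} = Γ^k_{ji}):
Γ^θ_{φ φ} = -sin(2*θ)/2
Γ^φ_{θ φ} = 1/tan(θ)
Ricci tensor (R_{ij} = R^k_{ikj}): R_{θθ} = 1, R_{θφ} = 0, R_{φφ} = sin(θ)^2
Inverse metric: g^{θθ} = 1, g^{φφ} = 1/sin(θ)^2
R = g^{ij} R_{ij} = (1)(1) + (1/sin(θ)^2)(sin(θ)^2) = 2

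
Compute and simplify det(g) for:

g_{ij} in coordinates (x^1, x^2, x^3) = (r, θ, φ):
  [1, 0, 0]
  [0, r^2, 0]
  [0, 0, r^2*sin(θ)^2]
Diagonal metric: det(g) = g_{11}·g_{22}·g_{33}
= (1)·(r^2)·(r^2*sin(θ)^2)
det(g) = r^4*sin(θ)^2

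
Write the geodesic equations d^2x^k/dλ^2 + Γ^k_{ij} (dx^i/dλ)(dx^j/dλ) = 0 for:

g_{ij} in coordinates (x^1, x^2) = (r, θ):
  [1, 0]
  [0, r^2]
Geodesic equation: d^2x^k/dλ^2 + Γ^k_{ij} (dx^i/dλ)(dx^j/dλ) = 0.
Non-zero Christoffel symbols:
Γ^r_{θ θ} = -r
Γ^θ_{r θ} = 1/r
Substituting (the symmetric pair Γ^k_{ij}, Γ^k_{ji} combines into a factor 2):
d^2r/dλ^2 - r (dθ/dλ)^2 = 0
d^2θ/dλ^2 + (2/r) (dr/dλ)(dθ/dλ) = 0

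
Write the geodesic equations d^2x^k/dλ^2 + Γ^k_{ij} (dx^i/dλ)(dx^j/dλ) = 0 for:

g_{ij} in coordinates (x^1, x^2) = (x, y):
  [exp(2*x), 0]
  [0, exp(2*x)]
Geodesic equation: d^2x^k/dλ^2 + Γ^k_{ij} (dx^i/dλ)(dx^j/dλ) = 0.
Non-zero Christoffel symbols:
Γ^x_{x x} = 1
Γ^x_{y y} = -1
Γ^y_{x y} = 1
Substituting (the symmetric pair Γ^k_{ij}, Γ^k_{ji} combines into a factor 2):
d^2x/dλ^2 + (dx/dλ)^2 - (dy/dλ)^2 = 0
d^2y/dλ^2 + 2 (dx/dλ)(dy/dλ) = 0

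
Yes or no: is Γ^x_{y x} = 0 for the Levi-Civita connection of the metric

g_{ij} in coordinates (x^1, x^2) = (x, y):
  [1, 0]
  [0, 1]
Γ^x_{y x} = (1/2) g^{xx} (∂_y g_{xx} + ∂_x g_{xy} - ∂_x g_{yx}) = (1/2)(1)((0) + (0) - (0)) = 0
This equals the proposed value 0.
Yes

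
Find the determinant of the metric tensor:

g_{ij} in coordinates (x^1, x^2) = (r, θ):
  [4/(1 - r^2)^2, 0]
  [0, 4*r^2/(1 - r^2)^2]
For a 2×2 metric: det(g) = g_{11}·g_{22} - g_{12}·g_{21}
= (4/(1 - r^2)^2)·(4*r^2/(1 - r^2)^2) - (0)·(0)
= 16*r^2/(1 - r^2)^4 - 0
det(g) = 16*r^2/(1 - r^2)^4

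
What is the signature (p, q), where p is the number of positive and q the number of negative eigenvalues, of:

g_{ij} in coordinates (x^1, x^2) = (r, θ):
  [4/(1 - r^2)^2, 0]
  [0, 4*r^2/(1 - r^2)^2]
The metric is diagonal, so its eigenvalues are the diagonal entries: 4/(1 - r^2)^2, 4*r^2/(1 - r^2)^2 (at a generic point, where coordinate-dependent entries are positive).
2 positive, 0 negative.
(2, 0) - Riemannian (positive definite)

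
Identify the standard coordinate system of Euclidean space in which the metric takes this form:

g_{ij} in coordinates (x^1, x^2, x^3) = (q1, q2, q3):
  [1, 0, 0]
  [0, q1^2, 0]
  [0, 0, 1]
The line element ds^2 = dq1^2 + q1^2 dq2^2 + dq3^2 is dr^2 + r^2 dθ^2 + dz^2 with q1 = r, q2 = θ, q3 = z.
cylindrical coordinates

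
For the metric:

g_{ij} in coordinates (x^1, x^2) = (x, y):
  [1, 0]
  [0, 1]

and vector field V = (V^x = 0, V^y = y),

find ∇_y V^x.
All Christoffel symbols are zero.
∇_y V^x = ∂_y V^x + Γ^x_{y j} V^j
  = (0) + (0)(0) + (0)(y)
  = 0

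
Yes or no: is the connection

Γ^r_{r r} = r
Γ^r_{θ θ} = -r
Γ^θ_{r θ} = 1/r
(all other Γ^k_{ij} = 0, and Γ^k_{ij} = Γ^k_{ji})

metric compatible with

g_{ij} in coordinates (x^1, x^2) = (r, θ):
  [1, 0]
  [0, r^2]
Using ∇_k g_{ij} = ∂_k g_{ij} - Γ^m_{ki} g_{mj} - Γ^m_{kj} g_{im}:
∇_r g_{rr} = (0) - (r) - (r) = -2*r ≠ 0
So the connection is not metric compatible (it is not the Levi-Civita connection).
No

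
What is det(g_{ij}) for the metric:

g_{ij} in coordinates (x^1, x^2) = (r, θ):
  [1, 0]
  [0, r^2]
For a 2×2 metric: det(g) = g_{11}·g_{22} - g_{12}·g_{21}
= (1)·(r^2) - (0)·(0)
= r^2 - 0
det(g) = r^2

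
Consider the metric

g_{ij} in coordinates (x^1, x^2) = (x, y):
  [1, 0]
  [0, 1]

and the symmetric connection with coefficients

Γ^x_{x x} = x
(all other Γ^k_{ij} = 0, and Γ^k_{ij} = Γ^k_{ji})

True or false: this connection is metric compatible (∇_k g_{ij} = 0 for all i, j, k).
Using ∇_k g_{ij} = ∂_k g_{ij} - Γ^m_{ki} g_{mj} - Γ^m_{kj} g_{im}:
∇_x g_{xx} = (0) - (x) - (x) = -2*x ≠ 0
So the connection is not metric compatible (it is not the Levi-Civita connection).
False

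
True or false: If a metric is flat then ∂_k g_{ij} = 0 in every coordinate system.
Flatness means R^i_{jkl} = 0; the components can still vary, e.g. the flat plane in polar coordinates has g_{θθ} = r^2.
False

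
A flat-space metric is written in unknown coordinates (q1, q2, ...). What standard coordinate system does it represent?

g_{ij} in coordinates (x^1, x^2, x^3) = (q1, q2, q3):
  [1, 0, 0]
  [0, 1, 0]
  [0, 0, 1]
All components are constant and the metric is the identity, i.e. orthonormal rectilinear coordinates.
Cartesian (3D) coordinates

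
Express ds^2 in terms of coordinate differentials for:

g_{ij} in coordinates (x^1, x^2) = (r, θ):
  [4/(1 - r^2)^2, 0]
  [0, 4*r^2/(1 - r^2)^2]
ds^2 = g_{ij} dx^i dx^j; only the non-zero components contribute.
ds^2 = (4/(1 - r^2)^2) dr^2 + (4*r^2/(1 - r^2)^2) dθ^2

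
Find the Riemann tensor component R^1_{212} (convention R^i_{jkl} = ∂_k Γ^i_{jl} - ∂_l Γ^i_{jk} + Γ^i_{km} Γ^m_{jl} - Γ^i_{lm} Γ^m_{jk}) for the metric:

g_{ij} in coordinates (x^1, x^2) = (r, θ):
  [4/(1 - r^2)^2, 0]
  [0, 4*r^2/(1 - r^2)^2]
Non-zero Christoffel symbols (Γ^k_{ij} = Γ^k_{ji}):
Γ^r_{r r} = 2*r/(1 - r^2)
Γ^r_{θ θ} = (r^3 + r)/(r^2 - 1)
Γ^θ_{r θ} = (-r^2 - 1)/(r^3 - r)
R^r_{θ r θ} = ∂_r Γ^r_{θ θ} - ∂_θ Γ^r_{θ r} + Γ^r_{r m} Γ^m_{θ θ} - Γ^r_{θ m} Γ^m_{θ r}
  = ((r^4 - 4*r^2 - 1)/(r^2 - 1)^2) - (0) + (-2*r^2*(r^2 + 1)/(r^2 - 1)^2) - (-(r^2 + 1)^2/(r^2 - 1)^2) = -4*r^2/(r^2 - 1)^2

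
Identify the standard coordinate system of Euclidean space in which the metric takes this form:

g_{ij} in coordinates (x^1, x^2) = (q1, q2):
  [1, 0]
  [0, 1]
All components are constant and the metric is the identity, i.e. orthonormal rectilinear coordinates.
Cartesian (2D) coordinates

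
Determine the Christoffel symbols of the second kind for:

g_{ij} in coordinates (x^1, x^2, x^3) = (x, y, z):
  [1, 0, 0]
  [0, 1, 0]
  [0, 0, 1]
Using Γ^k_{ij} = (1/2) g^{km} (∂_i g_{mj} + ∂_j g_{mi} - ∂_m g_{ij}); the metric is diagonal, so only the m = k term contributes.
Every metric component is constant, so all ∂_m g_{ij} = 0 and every Christoffel symbol vanishes.
All Christoffel symbols are zero.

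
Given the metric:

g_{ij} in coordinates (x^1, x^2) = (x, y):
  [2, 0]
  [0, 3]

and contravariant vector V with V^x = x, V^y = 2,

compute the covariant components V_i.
V_i = g_{ij} V^j:
V_x = (2)(x) + (0)(2) = 2*x
V_y = (0)(x) + (3)(2) = 6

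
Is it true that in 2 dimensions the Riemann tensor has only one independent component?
The number of independent components is n^2(n^2-1)/12 = 4·3/12 = 1 for n = 2 (e.g. R_{1212}).
Yes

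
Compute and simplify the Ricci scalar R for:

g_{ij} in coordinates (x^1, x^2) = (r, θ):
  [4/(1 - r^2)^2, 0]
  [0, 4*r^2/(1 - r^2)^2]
Non-zero Christoffel symbols (Γ^k_{ij} = Γ^k_{ji}):
Γ^r_{r r} = 2*r/(1 - r^2)
Γ^r_{θ θ} = (r^3 + r)/(r^2 - 1)
Γ^θ_{r θ} = (-r^2 - 1)/(r^3 - r)
Ricci tensor (R_{ij} = R^k_{ikj}): R_{rr} = -4/(r^2 - 1)^2, R_{rθ} = 0, R_{θθ} = -4*r^2/(r^2 - 1)^2
Inverse metric: g^{rr} = (1 - r^2)^2/4, g^{θθ} = (1 - r^2)^2/(4*r^2)
R = g^{ij} R_{ij} = ((1 - r^2)^2/4)(-4/(r^2 - 1)^2) + ((1 - r^2)^2/(4*r^2))(-4*r^2/(r^2 - 1)^2) = -2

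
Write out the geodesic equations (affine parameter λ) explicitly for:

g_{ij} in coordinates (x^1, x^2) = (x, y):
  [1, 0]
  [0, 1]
Geodesic equation: d^2x^k/dλ^2 + Γ^k_{ij} (dx^i/dλ)(dx^j/dλ) = 0.
All Christoffel symbols vanish, so the geodesics are straight lines:
d^2x/dλ^2 = 0
d^2y/dλ^2 = 0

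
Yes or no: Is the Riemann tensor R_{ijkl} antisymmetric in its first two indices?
R_{ijkl} = -R_{jikl} (follows from metric compatibility).
Yes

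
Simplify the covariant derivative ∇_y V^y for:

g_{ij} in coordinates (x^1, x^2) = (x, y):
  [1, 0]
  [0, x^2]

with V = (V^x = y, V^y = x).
Non-zero Christoffel symbols:
Γ^x_{y y} = -x
Γ^y_{x y} = 1/x
∇_y V^y = ∂_y V^y + Γ^y_{y j} V^j
  = (0) + (1/x)(y) + (0)(x)
  = y/x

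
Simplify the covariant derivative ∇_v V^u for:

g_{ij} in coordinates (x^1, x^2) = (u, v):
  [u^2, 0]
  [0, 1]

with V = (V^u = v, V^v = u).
Non-zero Christoffel symbols:
Γ^u_{u u} = 1/u
∇_v V^u = ∂_v V^u + Γ^u_{v j} V^j
  = (1) + (0)(v) + (0)(u)
  = 1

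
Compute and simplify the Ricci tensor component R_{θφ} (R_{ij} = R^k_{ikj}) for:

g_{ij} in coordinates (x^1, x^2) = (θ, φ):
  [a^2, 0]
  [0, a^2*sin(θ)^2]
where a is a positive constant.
Non-zero Christoffel symbols (Γ^k_{ij} = Γ^k_{ji}):
Γ^θ_{φ φ} = -sin(2*θ)/2
Γ^φ_{θ φ} = 1/tan(θ)
R^θ_{θ θ φ} = 0 (a repeated index in an antisymmetric pair)
R^φ_{θ φ φ} = 0 (a repeated index in an antisymmetric pair)
R_{θφ} = R^θ_{θ θ φ} + R^φ_{θ φ φ} = (0) + (0) = 0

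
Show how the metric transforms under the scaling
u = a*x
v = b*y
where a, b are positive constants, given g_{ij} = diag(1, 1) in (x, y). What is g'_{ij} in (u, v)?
Invert the transformation: x = u/a, y = v/b
g'_{ij} = (∂x^k/∂x'^i)(∂x^l/∂x'^j) g_{kl}; with g_{kl} = δ_{kl} this is Σ_k (∂x^k/∂x'^i)(∂x^k/∂x'^j).
Jacobian: ∂x/∂u = 1/a, ∂x/∂v = 0, ∂y/∂u = 0, ∂y/∂v = 1/b
g'_{uu} = (1/a)(1/a) + (0)(0) = 1/a^2
g'_{uv} = (1/a)(0) + (0)(1/b) = 0
g'_{vv} = (0)(0) + (1/b)(1/b) = 1/b^2
g'_{ij} = diag(1/a^2, 1/b^2)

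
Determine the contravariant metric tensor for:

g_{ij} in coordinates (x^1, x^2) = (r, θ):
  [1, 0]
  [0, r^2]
The metric is diagonal, so g^{ij} is diagonal with entries 1/g_{ii}: diag(1, 1/(r^2)).
g^{ij}:
  [1, 0]
  [0, 1/r^2]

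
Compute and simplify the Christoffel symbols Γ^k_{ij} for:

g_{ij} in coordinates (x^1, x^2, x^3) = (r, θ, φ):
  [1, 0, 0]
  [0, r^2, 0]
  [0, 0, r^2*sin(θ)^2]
Using Γ^k_{ij} = (1/2) g^{km} (∂_i g_{mj} + ∂_j g_{mi} - ∂_m g_{ij}); the metric is diagonal, so only the m = k term contributes.
Non-zero symbols (using the symmetry Γ^k_{ij} = Γ^k_{ji}):
Γ^r_{θ θ} = (1/2) g^{rr} (∂_θ g_{rθ} + ∂_θ g_{rθ} - ∂_r g_{θθ}) = (1/2)(1)((0) + (0) - (2*r)) = -r
Γ^r_{φ φ} = (1/2) g^{rr} (∂_φ g_{rφ} + ∂_φ g_{rφ} - ∂_r g_{φφ}) = (1/2)(1)((0) + (0) - (2*r*sin(θ)^2)) = -r*sin(θ)^2
Γ^θ_{r θ} = (1/2) g^{θθ} (∂_r g_{θθ} + ∂_θ g_{θr} - ∂_θ g_{rθ}) = (1/2)(1/r^2)((2*r) + (0) - (0)) = 1/r
Γ^θ_{φ φ} = (1/2) g^{θθ} (∂_φ g_{θφ} + ∂_φ g_{θφ} - ∂_θ g_{φφ}) = (1/2)(1/r^2)((0) + (0) - (r^2*sin(2*θ))) = -sin(2*θ)/2
Γ^φ_{r φ} = (1/2) g^{φφ} (∂_r g_{φφ} + ∂_φ g_{φr} - ∂_φ g_{rφ}) = (1/2)(1/(r^2*sin(θ)^2))((2*r*sin(θ)^2) + (0) - (0)) = 1/r
Γ^φ_{θ φ} = (1/2) g^{φφ} (∂_θ g_{φφ} + ∂_φ g_{φθ} - ∂_φ g_{θφ}) = (1/2)(1/(r^2*sin(θ)^2))((r^2*sin(2*θ)) + (0) - (0)) = 1/tan(θ)
All other Christoffel symbols are zero.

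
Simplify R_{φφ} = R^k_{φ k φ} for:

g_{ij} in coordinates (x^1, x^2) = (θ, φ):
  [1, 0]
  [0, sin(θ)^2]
Non-zero Christoffel symbols (Γ^k_{ij} = Γ^k_{ji}):
Γ^θ_{φ φ} = -sin(2*θ)/2
Γ^φ_{θ φ} = 1/tan(θ)
R^θ_{φ θ φ} = ∂_θ Γ^θ_{φ φ} - ∂_φ Γ^θ_{φ θ} + Γ^θ_{θ m} Γ^m_{φ φ} - Γ^θ_{φ m} Γ^m_{φ θ}
  = (-cos(2*θ)) - (0) + (0) - (-cos(θ)^2) = sin(θ)^2
R^φ_{φ φ φ} = 0 (a repeated index in an antisymmetric pair)
R_{φφ} = R^θ_{φ θ φ} + R^φ_{φ φ φ} = (sin(θ)^2) + (0) = sin(θ)^2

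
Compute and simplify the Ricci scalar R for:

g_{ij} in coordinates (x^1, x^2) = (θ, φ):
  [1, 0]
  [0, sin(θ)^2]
Non-zero Christoffel symbols (Γ^k_{ij} = Γ^k_{ji}):
Γ^θ_{φ φ} = -sin(2*θ)/2
Γ^φ_{θ φ} = 1/tan(θ)
Ricci tensor (R_{ij} = R^k_{ikj}): R_{θθ} = 1, R_{θφ} = 0, R_{φφ} = sin(θ)^2
Inverse metric: g^{θθ} = 1, g^{φφ} = 1/sin(θ)^2
R = g^{ij} R_{ij} = (1)(1) + (1/sin(θ)^2)(sin(θ)^2) = 2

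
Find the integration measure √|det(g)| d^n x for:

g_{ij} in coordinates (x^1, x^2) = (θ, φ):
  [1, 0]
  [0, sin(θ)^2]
det(g) = sin(θ)^2
√|det(g)| = sin(θ) (taking 0 < θ < π so that |sin(θ)| = sin(θ))
Volume element: dV = sin(θ) dθ dφ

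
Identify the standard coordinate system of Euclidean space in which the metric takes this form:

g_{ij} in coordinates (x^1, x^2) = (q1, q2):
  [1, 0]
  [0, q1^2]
The line element ds^2 = dq1^2 + q1^2 dq2^2 is dr^2 + r^2 dθ^2 with q1 = r, q2 = θ.
polar coordinates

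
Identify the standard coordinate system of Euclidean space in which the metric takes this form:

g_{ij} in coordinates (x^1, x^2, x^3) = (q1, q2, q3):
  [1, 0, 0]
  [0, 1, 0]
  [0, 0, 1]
All components are constant and the metric is the identity, i.e. orthonormal rectilinear coordinates.
Cartesian (3D) coordinates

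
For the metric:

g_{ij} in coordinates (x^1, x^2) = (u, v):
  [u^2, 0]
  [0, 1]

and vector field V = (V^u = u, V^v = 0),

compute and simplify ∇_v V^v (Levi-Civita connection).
Non-zero Christoffel symbols:
Γ^u_{u u} = 1/u
∇_v V^v = ∂_v V^v + Γ^v_{v j} V^j
  = (0) + (0)(u) + (0)(0)
  = 0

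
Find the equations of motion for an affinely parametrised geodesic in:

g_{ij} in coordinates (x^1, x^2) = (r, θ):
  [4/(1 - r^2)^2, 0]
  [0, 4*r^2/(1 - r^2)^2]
Geodesic equation: d^2x^k/dλ^2 + Γ^k_{ij} (dx^i/dλ)(dx^j/dλ) = 0.
Non-zero Christoffel symbols:
Γ^r_{r r} = 2*r/(1 - r^2)
Γ^r_{θ θ} = (r^3 + r)/(r^2 - 1)
Γ^θ_{r θ} = (-r^2 - 1)/(r^3 - r)
Substituting (the symmetric pair Γ^k_{ij}, Γ^k_{ji} combines into a factor 2):
d^2r/dλ^2 + (2*r/(1 - r^2)) (dr/dλ)^2 + ((r^3 + r)/(r^2 - 1)) (dθ/dλ)^2 = 0
d^2θ/dλ^2 + ((-2*r^2 - 2)/(r^3 - r)) (dr/dλ)(dθ/dλ) = 0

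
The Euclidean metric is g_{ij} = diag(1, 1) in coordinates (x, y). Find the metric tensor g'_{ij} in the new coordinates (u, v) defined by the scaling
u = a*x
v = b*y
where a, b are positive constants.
Invert the transformation: x = u/a, y = v/b
g'_{ij} = (∂x^k/∂x'^i)(∂x^l/∂x'^j) g_{kl}; with g_{kl} = δ_{kl} this is Σ_k (∂x^k/∂x'^i)(∂x^k/∂x'^j).
Jacobian: ∂x/∂u = 1/a, ∂x/∂v = 0, ∂y/∂u = 0, ∂y/∂v = 1/b
g'_{uu} = (1/a)(1/a) + (0)(0) = 1/a^2
g'_{uv} = (1/a)(0) + (0)(1/b) = 0
g'_{vv} = (0)(0) + (1/b)(1/b) = 1/b^2
g'_{ij} = diag(1/a^2, 1/b^2)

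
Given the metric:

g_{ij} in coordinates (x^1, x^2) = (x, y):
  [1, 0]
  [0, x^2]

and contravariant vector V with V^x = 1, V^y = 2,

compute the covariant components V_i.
V_i = g_{ij} V^j:
V_x = (1)(1) + (0)(2) = 1
V_y = (0)(1) + (x^2)(2) = 2*x^2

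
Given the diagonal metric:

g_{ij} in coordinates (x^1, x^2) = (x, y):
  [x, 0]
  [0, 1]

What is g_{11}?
With x^1 = x, x^2 = y, g_{11} = g_{xx} is the row-1, column-1 entry of the matrix.
g_{11} = x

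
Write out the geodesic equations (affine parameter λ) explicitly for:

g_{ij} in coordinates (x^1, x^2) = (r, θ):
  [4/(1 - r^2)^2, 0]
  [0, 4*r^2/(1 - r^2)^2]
Geodesic equation: d^2x^k/dλ^2 + Γ^k_{ij} (dx^i/dλ)(dx^j/dλ) = 0.
Non-zero Christoffel symbols:
Γ^r_{r r} = 2*r/(1 - r^2)
Γ^r_{θ θ} = (r^3 + r)/(r^2 - 1)
Γ^θ_{r θ} = (-r^2 - 1)/(r^3 - r)
Substituting (the symmetric pair Γ^k_{ij}, Γ^k_{ji} combines into a factor 2):
d^2r/dλ^2 + (2*r/(1 - r^2)) (dr/dλ)^2 + ((r^3 + r)/(r^2 - 1)) (dθ/dλ)^2 = 0
d^2θ/dλ^2 + ((-2*r^2 - 2)/(r^3 - r)) (dr/dλ)(dθ/dλ) = 0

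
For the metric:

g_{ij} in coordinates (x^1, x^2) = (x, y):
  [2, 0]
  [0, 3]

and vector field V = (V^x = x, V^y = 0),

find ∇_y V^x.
All Christoffel symbols are zero.
∇_y V^x = ∂_y V^x + Γ^x_{y j} V^j
  = (0) + (0)(x) + (0)(0)
  = 0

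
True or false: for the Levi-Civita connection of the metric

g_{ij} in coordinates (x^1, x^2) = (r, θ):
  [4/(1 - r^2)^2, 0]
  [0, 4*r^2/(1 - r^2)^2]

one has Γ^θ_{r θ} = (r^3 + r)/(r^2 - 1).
Γ^θ_{r θ} = (1/2) g^{θθ} (∂_r g_{θθ} + ∂_θ g_{θr} - ∂_θ g_{rθ}) = (1/2)((1 - r^2)^2/(4*r^2))((-8*(r^3 + r)/(r^2 - 1)^3) + (0) - (0)) = (-r^2 - 1)/(r^3 - r)
This differs from the proposed value (r^3 + r)/(r^2 - 1).
False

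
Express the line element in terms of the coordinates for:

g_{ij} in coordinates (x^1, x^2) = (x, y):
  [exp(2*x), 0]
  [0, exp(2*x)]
ds^2 = g_{ij} dx^i dx^j; only the non-zero components contribute.
ds^2 = exp(2*x) dx^2 + exp(2*x) dy^2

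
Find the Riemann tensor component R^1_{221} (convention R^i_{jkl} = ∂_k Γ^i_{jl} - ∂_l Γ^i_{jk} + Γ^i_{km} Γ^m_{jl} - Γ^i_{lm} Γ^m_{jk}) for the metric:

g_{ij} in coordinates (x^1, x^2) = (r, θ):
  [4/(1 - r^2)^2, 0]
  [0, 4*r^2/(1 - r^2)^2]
Non-zero Christoffel symbols (Γ^k_{ij} = Γ^k_{ji}):
Γ^r_{r r} = 2*r/(1 - r^2)
Γ^r_{θ θ} = (r^3 + r)/(r^2 - 1)
Γ^θ_{r θ} = (-r^2 - 1)/(r^3 - r)
R^r_{θ θ r} = ∂_θ Γ^r_{θ r} - ∂_r Γ^r_{θ θ} + Γ^r_{θ m} Γ^m_{θ r} - Γ^r_{r m} Γ^m_{θ θ}
  = (0) - ((r^4 - 4*r^2 - 1)/(r^2 - 1)^2) + (-(r^2 + 1)^2/(r^2 - 1)^2) - (-2*r^2*(r^2 + 1)/(r^2 - 1)^2) = 4*r^2/(r^2 - 1)^2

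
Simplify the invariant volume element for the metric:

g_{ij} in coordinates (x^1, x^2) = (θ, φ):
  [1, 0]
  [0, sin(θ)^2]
det(g) = sin(θ)^2
√|det(g)| = sin(θ) (taking 0 < θ < π so that |sin(θ)| = sin(θ))
Volume element: dV = sin(θ) dθ dφ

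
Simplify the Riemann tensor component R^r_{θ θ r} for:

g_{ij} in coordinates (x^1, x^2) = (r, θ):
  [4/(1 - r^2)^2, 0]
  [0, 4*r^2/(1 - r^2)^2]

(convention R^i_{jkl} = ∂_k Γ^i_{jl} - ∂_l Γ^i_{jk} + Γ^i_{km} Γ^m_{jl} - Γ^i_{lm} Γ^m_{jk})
Non-zero Christoffel symbols (Γ^k_{ij} = Γ^k_{ji}):
Γ^r_{r r} = 2*r/(1 - r^2)
Γ^r_{θ θ} = (r^3 + r)/(r^2 - 1)
Γ^θ_{r θ} = (-r^2 - 1)/(r^3 - r)
R^r_{θ θ r} = ∂_θ Γ^r_{θ r} - ∂_r Γ^r_{θ θ} + Γ^r_{θ m} Γ^m_{θ r} - Γ^r_{r m} Γ^m_{θ θ}
  = (0) - ((r^4 - 4*r^2 - 1)/(r^2 - 1)^2) + (-(r^2 + 1)^2/(r^2 - 1)^2) - (-2*r^2*(r^2 + 1)/(r^2 - 1)^2) = 4*r^2/(r^2 - 1)^2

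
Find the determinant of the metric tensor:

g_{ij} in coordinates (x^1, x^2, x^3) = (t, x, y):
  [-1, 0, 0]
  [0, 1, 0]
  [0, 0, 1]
Diagonal metric: det(g) = g_{11}·g_{22}·g_{33}
= (-1)·(1)·(1)
det(g) = -1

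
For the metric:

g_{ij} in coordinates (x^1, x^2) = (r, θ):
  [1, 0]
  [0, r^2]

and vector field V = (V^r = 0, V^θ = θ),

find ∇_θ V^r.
Non-zero Christoffel symbols:
Γ^r_{θ θ} = -r
Γ^θ_{r θ} = 1/r
∇_θ V^r = ∂_θ V^r + Γ^r_{θ j} V^j
  = (0) + (0)(0) + (-r)(θ)
  = -r*θ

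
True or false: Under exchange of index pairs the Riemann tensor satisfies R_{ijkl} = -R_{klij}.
The pair-exchange symmetry has a plus sign: R_{ijkl} = +R_{klij}.
False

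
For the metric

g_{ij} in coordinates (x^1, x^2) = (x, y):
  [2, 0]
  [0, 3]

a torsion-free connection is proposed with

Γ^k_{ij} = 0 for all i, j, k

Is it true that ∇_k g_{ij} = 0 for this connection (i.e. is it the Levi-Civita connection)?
Using ∇_k g_{ij} = ∂_k g_{ij} - Γ^m_{ki} g_{mj} - Γ^m_{kj} g_{im}:
e.g. ∇_x g_{xx} = (0) - (0) - (0) = 0
Every component ∇_k g_{ij} vanishes: the connection is metric compatible.
Yes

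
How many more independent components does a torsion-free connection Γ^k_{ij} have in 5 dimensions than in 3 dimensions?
Independent components in n dimensions: n × n(n+1)/2 = n^2(n+1)/2.
5D: 5 × 15 = 75
3D: 3 × 6 = 18
Difference = 75 - 18 = 57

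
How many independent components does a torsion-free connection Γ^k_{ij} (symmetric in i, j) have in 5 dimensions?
Γ^k_{ij} has n choices for the upper index and n(n+1)/2 independent symmetric lower index pairs.
Total = 5 × 5×6/2 = 5 × 15 = 75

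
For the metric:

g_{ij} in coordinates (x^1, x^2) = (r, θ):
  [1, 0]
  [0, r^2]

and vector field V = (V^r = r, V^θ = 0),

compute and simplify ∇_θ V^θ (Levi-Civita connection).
Non-zero Christoffel symbols:
Γ^r_{θ θ} = -r
Γ^θ_{r θ} = 1/r
∇_θ V^θ = ∂_θ V^θ + Γ^θ_{θ j} V^j
  = (0) + (1/r)(r) + (0)(0)
  = 1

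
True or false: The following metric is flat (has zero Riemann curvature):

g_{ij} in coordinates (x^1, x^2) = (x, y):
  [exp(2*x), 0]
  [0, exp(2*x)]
Non-zero Christoffel symbols:
Γ^x_{x x} = 1
Γ^x_{y y} = -1
Γ^y_{x y} = 1
Ricci tensor: R_{xx} = 0, R_{xy} = 0, R_{yy} = 0
All R_{ij} vanish; in 2 dimensions the Riemann tensor is fully determined by the Ricci tensor, so R^i_{jkl} = 0: the metric is flat (curvilinear coordinates on flat space).
True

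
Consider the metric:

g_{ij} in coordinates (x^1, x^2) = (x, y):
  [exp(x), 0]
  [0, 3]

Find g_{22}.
With x^1 = x, x^2 = y, g_{22} = g_{yy} is the row-2, column-2 entry of the matrix.
g_{22} = 3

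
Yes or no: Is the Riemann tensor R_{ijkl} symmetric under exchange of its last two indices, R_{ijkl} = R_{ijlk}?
It is antisymmetric in the last pair: R_{ijkl} = -R_{ijlk}.
No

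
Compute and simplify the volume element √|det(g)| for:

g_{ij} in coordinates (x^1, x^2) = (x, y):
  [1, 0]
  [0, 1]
det(g) = 1
√|det(g)| = 1
Volume element: dV = 1 dx dy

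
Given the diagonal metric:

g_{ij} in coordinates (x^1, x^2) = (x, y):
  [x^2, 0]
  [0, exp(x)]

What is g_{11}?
With x^1 = x, x^2 = y, g_{11} = g_{xx} is the row-1, column-1 entry of the matrix.
g_{11} = x^2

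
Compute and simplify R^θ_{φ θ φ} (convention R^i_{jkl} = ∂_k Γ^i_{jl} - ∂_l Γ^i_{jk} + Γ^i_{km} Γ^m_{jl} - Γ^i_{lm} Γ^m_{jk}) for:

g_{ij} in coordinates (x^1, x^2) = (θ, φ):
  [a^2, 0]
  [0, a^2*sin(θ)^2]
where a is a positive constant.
Non-zero Christoffel symbols (Γ^k_{ij} = Γ^k_{ji}):
Γ^θ_{φ φ} = -sin(2*θ)/2
Γ^φ_{θ φ} = 1/tan(θ)
R^θ_{φ θ φ} = ∂_θ Γ^θ_{φ φ} - ∂_φ Γ^θ_{φ θ} + Γ^θ_{θ m} Γ^m_{φ φ} - Γ^θ_{φ m} Γ^m_{φ θ}
  = (-cos(2*θ)) - (0) + (0) - (-cos(θ)^2) = sin(θ)^2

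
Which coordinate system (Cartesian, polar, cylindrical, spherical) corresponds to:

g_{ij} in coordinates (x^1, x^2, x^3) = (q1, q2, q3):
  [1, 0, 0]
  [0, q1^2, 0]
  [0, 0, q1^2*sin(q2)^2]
The line element ds^2 = dq1^2 + q1^2 dq2^2 + q1^2 sin(q2)^2 dq3^2 is dr^2 + r^2 dθ^2 + r^2 sin(θ)^2 dφ^2 with q1 = r, q2 = θ, q3 = φ.
spherical coordinates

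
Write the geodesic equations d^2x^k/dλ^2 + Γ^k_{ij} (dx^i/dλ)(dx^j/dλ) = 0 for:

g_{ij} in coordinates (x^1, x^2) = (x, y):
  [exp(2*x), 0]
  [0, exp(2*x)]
Geodesic equation: d^2x^k/dλ^2 + Γ^k_{ij} (dx^i/dλ)(dx^j/dλ) = 0.
Non-zero Christoffel symbols:
Γ^x_{x x} = 1
Γ^x_{y y} = -1
Γ^y_{x y} = 1
Substituting (the symmetric pair Γ^k_{ij}, Γ^k_{ji} combines into a factor 2):
d^2x/dλ^2 + (dx/dλ)^2 - (dy/dλ)^2 = 0
d^2y/dλ^2 + 2 (dx/dλ)(dy/dλ) = 0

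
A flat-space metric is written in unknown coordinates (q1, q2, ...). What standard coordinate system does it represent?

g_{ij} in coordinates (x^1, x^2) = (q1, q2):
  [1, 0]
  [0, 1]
All components are constant and the metric is the identity, i.e. orthonormal rectilinear coordinates.
Cartesian (2D) coordinates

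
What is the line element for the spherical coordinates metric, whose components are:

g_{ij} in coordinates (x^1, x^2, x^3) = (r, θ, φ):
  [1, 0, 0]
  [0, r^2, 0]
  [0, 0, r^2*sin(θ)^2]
ds^2 = g_{ij} dx^i dx^j; only the non-zero components contribute.
ds^2 = dr^2 + r^2 dθ^2 + r^2*sin(θ)^2 dφ^2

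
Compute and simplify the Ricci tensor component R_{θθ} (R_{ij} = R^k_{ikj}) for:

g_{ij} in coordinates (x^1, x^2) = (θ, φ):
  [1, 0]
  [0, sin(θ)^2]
Non-zero Christoffel symbols (Γ^k_{ij} = Γ^k_{ji}):
Γ^θ_{φ φ} = -sin(2*θ)/2
Γ^φ_{θ φ} = 1/tan(θ)
R^θ_{θ θ θ} = 0 (a repeated index in an antisymmetric pair)
R^φ_{θ φ θ} = ∂_φ Γ^φ_{θ θ} - ∂_θ Γ^φ_{θ φ} + Γ^φ_{φ m} Γ^m_{θ θ} - Γ^φ_{θ m} Γ^m_{θ φ}
  = (0) - (-1/sin(θ)^2) + (0) - (1/tan(θ)^2) = 1
R_{θθ} = R^θ_{θ θ θ} + R^φ_{θ φ θ} = (0) + (1) = 1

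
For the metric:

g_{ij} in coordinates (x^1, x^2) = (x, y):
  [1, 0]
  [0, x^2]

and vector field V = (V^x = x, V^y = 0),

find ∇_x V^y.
Non-zero Christoffel symbols:
Γ^x_{y y} = -x
Γ^y_{x y} = 1/x
∇_x V^y = ∂_x V^y + Γ^y_{x j} V^j
  = (0) + (0)(x) + (1/x)(0)
  = 0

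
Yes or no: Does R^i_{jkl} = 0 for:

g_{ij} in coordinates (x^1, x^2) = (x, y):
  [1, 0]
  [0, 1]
All metric components are constant, so every Christoffel symbol vanishes and R^i_{jkl} = 0.
Yes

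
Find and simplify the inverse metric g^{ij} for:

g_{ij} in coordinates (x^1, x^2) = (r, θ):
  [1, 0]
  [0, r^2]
The metric is diagonal, so g^{ij} is diagonal with entries 1/g_{ii}: diag(1, 1/(r^2)).
g^{ij}:
  [1, 0]
  [0, 1/r^2]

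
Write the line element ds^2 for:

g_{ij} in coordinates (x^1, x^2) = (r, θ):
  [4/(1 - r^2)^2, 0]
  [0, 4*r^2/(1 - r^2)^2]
ds^2 = g_{ij} dx^i dx^j; only the non-zero components contribute.
ds^2 = (4/(1 - r^2)^2) dr^2 + (4*r^2/(1 - r^2)^2) dθ^2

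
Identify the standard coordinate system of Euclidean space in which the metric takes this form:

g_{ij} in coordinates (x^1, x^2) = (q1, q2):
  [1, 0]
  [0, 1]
All components are constant and the metric is the identity, i.e. orthonormal rectilinear coordinates.
Cartesian (2D) coordinates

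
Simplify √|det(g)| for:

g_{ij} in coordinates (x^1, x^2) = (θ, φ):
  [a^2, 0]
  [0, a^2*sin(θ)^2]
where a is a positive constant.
det(g) = a^4*sin(θ)^2
√|det(g)| = a^2*sin(θ) (taking 0 < θ < π so that |sin(θ)| = sin(θ))
Volume element: dV = a^2*sin(θ) dθ dφ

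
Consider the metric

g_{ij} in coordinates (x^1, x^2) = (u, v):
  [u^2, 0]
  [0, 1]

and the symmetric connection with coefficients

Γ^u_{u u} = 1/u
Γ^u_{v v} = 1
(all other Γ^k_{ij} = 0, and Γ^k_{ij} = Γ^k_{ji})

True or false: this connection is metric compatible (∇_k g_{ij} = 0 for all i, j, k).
Using ∇_k g_{ij} = ∂_k g_{ij} - Γ^m_{ki} g_{mj} - Γ^m_{kj} g_{im}:
∇_v g_{uv} = (0) - (0) - (u^2) = -u^2 ≠ 0
So the connection is not metric compatible (it is not the Levi-Civita connection).
False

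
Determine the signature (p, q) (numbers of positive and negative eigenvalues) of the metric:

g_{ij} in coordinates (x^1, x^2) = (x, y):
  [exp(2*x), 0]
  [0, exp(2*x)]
The metric is diagonal, so its eigenvalues are the diagonal entries: exp(2*x), exp(2*x) (at a generic point, where coordinate-dependent entries are positive).
2 positive, 0 negative.
(2, 0) - Riemannian (positive definite)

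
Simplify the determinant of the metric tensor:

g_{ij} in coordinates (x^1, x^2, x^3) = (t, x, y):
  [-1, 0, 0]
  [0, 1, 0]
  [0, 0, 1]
Diagonal metric: det(g) = g_{11}·g_{22}·g_{33}
= (-1)·(1)·(1)
det(g) = -1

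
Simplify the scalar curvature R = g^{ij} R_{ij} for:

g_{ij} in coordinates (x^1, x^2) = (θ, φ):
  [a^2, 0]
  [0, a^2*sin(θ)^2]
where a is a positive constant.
Non-zero Christoffel symbols (Γ^k_{ij} = Γ^k_{ji}):
Γ^θ_{φ φ} = -sin(2*θ)/2
Γ^φ_{θ φ} = 1/tan(θ)
Ricci tensor (R_{ij} = R^k_{ikj}): R_{θθ} = 1, R_{θφ} = 0, R_{φφ} = sin(θ)^2
Inverse metric: g^{θθ} = 1/a^2, g^{φφ} = 1/(a^2*sin(θ)^2)
R = g^{ij} R_{ij} = (1/a^2)(1) + (1/(a^2*sin(θ)^2))(sin(θ)^2) = 2/a^2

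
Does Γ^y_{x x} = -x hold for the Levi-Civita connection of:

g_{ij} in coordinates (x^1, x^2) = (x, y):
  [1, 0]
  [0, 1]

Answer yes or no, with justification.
Γ^y_{x x} = (1/2) g^{yy} (∂_x g_{yx} + ∂_x g_{yx} - ∂_y g_{xx}) = (1/2)(1)((0) + (0) - (0)) = 0
This differs from the proposed value -x.
No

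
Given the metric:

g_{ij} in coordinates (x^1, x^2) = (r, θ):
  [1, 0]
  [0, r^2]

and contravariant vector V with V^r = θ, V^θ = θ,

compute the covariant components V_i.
V_i = g_{ij} V^j:
V_r = (1)(θ) + (0)(θ) = θ
V_θ = (0)(θ) + (r^2)(θ) = r^2*θ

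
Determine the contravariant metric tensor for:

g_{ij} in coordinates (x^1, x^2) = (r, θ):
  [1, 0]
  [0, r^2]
The metric is diagonal, so g^{ij} is diagonal with entries 1/g_{ii}: diag(1, 1/(r^2)).
g^{ij}:
  [1, 0]
  [0, 1/r^2]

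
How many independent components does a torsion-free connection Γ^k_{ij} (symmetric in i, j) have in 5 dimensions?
Γ^k_{ij} has n choices for the upper index and n(n+1)/2 independent symmetric lower index pairs.
Total = 5 × 5×6/2 = 5 × 15 = 75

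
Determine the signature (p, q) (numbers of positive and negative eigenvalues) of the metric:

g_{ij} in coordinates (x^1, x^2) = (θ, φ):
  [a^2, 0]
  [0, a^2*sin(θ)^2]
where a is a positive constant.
The metric is diagonal, so its eigenvalues are the diagonal entries: a^2, a^2*sin(θ)^2 (at a generic point, where coordinate-dependent entries are positive).
2 positive, 0 negative.
(2, 0) - Riemannian (positive definite)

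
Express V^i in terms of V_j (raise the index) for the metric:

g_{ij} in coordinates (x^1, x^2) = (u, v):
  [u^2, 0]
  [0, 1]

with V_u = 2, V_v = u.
Inverse metric (diagonal): g^{uu} = 1/u^2, g^{vv} = 1
V^i = g^{ij} V_j:
V^u = (1/u^2)(2) + (0)(u) = 2/u^2
V^v = (0)(2) + (1)(u) = u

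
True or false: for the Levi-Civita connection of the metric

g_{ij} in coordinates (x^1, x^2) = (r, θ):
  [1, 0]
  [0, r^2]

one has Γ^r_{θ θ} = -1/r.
Γ^r_{θ θ} = (1/2) g^{rr} (∂_θ g_{rθ} + ∂_θ g_{rθ} - ∂_r g_{θθ}) = (1/2)(1)((0) + (0) - (2*r)) = -r
This differs from the proposed value -1/r.
False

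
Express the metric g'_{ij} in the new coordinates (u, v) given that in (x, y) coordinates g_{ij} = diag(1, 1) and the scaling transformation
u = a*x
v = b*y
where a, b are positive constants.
Invert the transformation: x = u/a, y = v/b
g'_{ij} = (∂x^k/∂x'^i)(∂x^l/∂x'^j) g_{kl}; with g_{kl} = δ_{kl} this is Σ_k (∂x^k/∂x'^i)(∂x^k/∂x'^j).
Jacobian: ∂x/∂u = 1/a, ∂x/∂v = 0, ∂y/∂u = 0, ∂y/∂v = 1/b
g'_{uu} = (1/a)(1/a) + (0)(0) = 1/a^2
g'_{uv} = (1/a)(0) + (0)(1/b) = 0
g'_{vv} = (0)(0) + (1/b)(1/b) = 1/b^2
g'_{ij} = diag(1/a^2, 1/b^2)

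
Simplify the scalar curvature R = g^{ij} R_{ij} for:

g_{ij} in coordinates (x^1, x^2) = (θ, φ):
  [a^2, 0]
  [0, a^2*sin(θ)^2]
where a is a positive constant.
Non-zero Christoffel symbols (Γ^k_{ij} = Γ^k_{ji}):
Γ^θ_{φ φ} = -sin(2*θ)/2
Γ^φ_{θ φ} = 1/tan(θ)
Ricci tensor (R_{ij} = R^k_{ikj}): R_{θθ} = 1, R_{θφ} = 0, R_{φφ} = sin(θ)^2
Inverse metric: g^{θθ} = 1/a^2, g^{φφ} = 1/(a^2*sin(θ)^2)
R = g^{ij} R_{ij} = (1/a^2)(1) + (1/(a^2*sin(θ)^2))(sin(θ)^2) = 2/a^2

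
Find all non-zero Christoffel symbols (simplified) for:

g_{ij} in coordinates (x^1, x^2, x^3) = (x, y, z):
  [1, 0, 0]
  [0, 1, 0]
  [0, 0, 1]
Using Γ^k_{ij} = (1/2) g^{km} (∂_i g_{mj} + ∂_j g_{mi} - ∂_m g_{ij}); the metric is diagonal, so only the m = k term contributes.
Every metric component is constant, so all ∂_m g_{ij} = 0 and every Christoffel symbol vanishes.
All Christoffel symbols are zero.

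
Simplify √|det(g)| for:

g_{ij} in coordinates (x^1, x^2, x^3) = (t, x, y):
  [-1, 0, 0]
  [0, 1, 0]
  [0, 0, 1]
det(g) = -1
√|det(g)| = 1
Volume element: dV = 1 dt dx dy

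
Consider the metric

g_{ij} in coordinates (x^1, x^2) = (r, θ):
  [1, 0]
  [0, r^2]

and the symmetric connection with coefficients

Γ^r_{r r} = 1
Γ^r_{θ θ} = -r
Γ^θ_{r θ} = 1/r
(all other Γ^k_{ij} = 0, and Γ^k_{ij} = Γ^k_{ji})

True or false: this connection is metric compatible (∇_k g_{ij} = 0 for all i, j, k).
Using ∇_k g_{ij} = ∂_k g_{ij} - Γ^m_{ki} g_{mj} - Γ^m_{kj} g_{im}:
∇_r g_{rr} = (0) - (1) - (1) = -2 ≠ 0
So the connection is not metric compatible (it is not the Levi-Civita connection).
False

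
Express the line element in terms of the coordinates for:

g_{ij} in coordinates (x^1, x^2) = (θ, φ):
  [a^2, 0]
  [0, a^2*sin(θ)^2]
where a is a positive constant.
ds^2 = g_{ij} dx^i dx^j; only the non-zero components contribute.
ds^2 = a^2 dθ^2 + a^2*sin(θ)^2 dφ^2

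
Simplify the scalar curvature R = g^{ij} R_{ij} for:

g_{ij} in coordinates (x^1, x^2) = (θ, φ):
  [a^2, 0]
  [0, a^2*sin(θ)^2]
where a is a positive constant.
Non-zero Christoffel symbols (Γ^k_{ij} = Γ^k_{ji}):
Γ^θ_{φ φ} = -sin(2*θ)/2
Γ^φ_{θ φ} = 1/tan(θ)
Ricci tensor (R_{ij} = R^k_{ikj}): R_{θθ} = 1, R_{θφ} = 0, R_{φφ} = sin(θ)^2
Inverse metric: g^{θθ} = 1/a^2, g^{φφ} = 1/(a^2*sin(θ)^2)
R = g^{ij} R_{ij} = (1/a^2)(1) + (1/(a^2*sin(θ)^2))(sin(θ)^2) = 2/a^2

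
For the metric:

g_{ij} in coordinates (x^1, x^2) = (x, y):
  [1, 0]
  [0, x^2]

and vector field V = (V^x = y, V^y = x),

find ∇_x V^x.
Non-zero Christoffel symbols:
Γ^x_{y y} = -x
Γ^y_{x y} = 1/x
∇_x V^x = ∂_x V^x + Γ^x_{x j} V^j
  = (0) + (0)(y) + (0)(x)
  = 0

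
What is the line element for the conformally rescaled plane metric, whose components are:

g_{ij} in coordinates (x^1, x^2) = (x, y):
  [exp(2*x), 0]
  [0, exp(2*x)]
ds^2 = g_{ij} dx^i dx^j; only the non-zero components contribute.
ds^2 = exp(2*x) dx^2 + exp(2*x) dy^2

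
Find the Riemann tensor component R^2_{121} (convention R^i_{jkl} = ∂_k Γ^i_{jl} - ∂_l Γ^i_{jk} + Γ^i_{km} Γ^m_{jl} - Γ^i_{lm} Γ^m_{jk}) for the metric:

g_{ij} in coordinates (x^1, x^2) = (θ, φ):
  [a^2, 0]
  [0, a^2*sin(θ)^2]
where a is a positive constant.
Non-zero Christoffel symbols (Γ^k_{ij} = Γ^k_{ji}):
Γ^θ_{φ φ} = -sin(2*θ)/2
Γ^φ_{θ φ} = 1/tan(θ)
R^φ_{θ φ θ} = ∂_φ Γ^φ_{θ θ} - ∂_θ Γ^φ_{θ φ} + Γ^φ_{φ m} Γ^m_{θ θ} - Γ^φ_{θ m} Γ^m_{θ φ}
  = (0) - (-1/sin(θ)^2) + (0) - (1/tan(θ)^2) = 1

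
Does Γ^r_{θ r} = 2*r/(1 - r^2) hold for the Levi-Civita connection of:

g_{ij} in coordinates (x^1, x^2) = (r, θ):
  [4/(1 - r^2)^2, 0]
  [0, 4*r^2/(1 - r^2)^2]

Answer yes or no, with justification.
Γ^r_{θ r} = (1/2) g^{rr} (∂_θ g_{rr} + ∂_r g_{rθ} - ∂_r g_{θr}) = (1/2)((1 - r^2)^2/4)((0) + (0) - (0)) = 0
This differs from the proposed value 2*r/(1 - r^2).
No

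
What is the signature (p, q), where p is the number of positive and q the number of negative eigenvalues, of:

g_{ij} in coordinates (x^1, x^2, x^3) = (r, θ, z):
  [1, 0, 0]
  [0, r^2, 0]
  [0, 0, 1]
The metric is diagonal, so its eigenvalues are the diagonal entries: 1, r^2, 1 (at a generic point, where coordinate-dependent entries are positive).
3 positive, 0 negative.
(3, 0) - Riemannian (positive definite)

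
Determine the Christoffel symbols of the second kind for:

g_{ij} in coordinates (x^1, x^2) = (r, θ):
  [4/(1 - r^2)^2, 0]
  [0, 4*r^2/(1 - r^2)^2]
Using Γ^k_{ij} = (1/2) g^{km} (∂_i g_{mj} + ∂_j g_{mi} - ∂_m g_{ij}); the metric is diagonal, so only the m = k term contributes.
Non-zero symbols (using the symmetry Γ^k_{ij} = Γ^k_{ji}):
Γ^r_{r r} = (1/2) g^{rr} (∂_r g_{rr} + ∂_r g_{rr} - ∂_r g_{rr}) = (1/2)((1 - r^2)^2/4)((16*r/(1 - r^2)^3) + (16*r/(1 - r^2)^3) - (16*r/(1 - r^2)^3)) = 2*r/(1 - r^2)
Γ^r_{θ θ} = (1/2) g^{rr} (∂_θ g_{rθ} + ∂_θ g_{rθ} - ∂_r g_{θθ}) = (1/2)((1 - r^2)^2/4)((0) + (0) - (-8*(r^3 + r)/(r^2 - 1)^3)) = (r^3 + r)/(r^2 - 1)
Γ^θ_{r θ} = (1/2) g^{θθ} (∂_r g_{θθ} + ∂_θ g_{θr} - ∂_θ g_{rθ}) = (1/2)((1 - r^2)^2/(4*r^2))((-8*(r^3 + r)/(r^2 - 1)^3) + (0) - (0)) = (-r^2 - 1)/(r^3 - r)
All other Christoffel symbols are zero.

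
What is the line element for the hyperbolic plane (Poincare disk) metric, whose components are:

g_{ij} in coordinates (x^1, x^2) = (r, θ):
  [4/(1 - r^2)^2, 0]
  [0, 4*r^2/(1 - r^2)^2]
ds^2 = g_{ij} dx^i dx^j; only the non-zero components contribute.
ds^2 = (4/(1 - r^2)^2) dr^2 + (4*r^2/(1 - r^2)^2) dθ^2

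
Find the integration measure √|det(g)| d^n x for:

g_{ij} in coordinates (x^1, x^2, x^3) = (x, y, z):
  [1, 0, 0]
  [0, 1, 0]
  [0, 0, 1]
det(g) = 1
√|det(g)| = 1
Volume element: dV = 1 dx dy dz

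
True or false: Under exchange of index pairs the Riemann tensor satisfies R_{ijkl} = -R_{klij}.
The pair-exchange symmetry has a plus sign: R_{ijkl} = +R_{klij}.
False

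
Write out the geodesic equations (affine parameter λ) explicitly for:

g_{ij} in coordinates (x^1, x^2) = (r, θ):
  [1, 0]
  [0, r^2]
Geodesic equation: d^2x^k/dλ^2 + Γ^k_{ij} (dx^i/dλ)(dx^j/dλ) = 0.
Non-zero Christoffel symbols:
Γ^r_{θ θ} = -r
Γ^θ_{r θ} = 1/r
Substituting (the symmetric pair Γ^k_{ij}, Γ^k_{ji} combines into a factor 2):
d^2r/dλ^2 - r (dθ/dλ)^2 = 0
d^2θ/dλ^2 + (2/r) (dr/dλ)(dθ/dλ) = 0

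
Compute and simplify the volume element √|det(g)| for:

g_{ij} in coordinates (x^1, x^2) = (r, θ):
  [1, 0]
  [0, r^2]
det(g) = r^2
√|det(g)| = r
Volume element: dV = r dr dθ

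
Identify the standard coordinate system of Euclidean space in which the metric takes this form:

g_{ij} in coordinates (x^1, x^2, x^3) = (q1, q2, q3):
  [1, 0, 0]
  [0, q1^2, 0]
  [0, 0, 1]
The line element ds^2 = dq1^2 + q1^2 dq2^2 + dq3^2 is dr^2 + r^2 dθ^2 + dz^2 with q1 = r, q2 = θ, q3 = z.
cylindrical coordinates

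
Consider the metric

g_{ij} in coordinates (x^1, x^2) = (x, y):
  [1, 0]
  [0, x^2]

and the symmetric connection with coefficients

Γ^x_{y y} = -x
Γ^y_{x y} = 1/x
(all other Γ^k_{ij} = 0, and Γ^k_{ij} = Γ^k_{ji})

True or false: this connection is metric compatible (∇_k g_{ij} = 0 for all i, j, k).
Using ∇_k g_{ij} = ∂_k g_{ij} - Γ^m_{ki} g_{mj} - Γ^m_{kj} g_{im}:
e.g. ∇_x g_{yy} = (2*x) - (x) - (x) = 0
Every component ∇_k g_{ij} vanishes: the connection is metric compatible.
True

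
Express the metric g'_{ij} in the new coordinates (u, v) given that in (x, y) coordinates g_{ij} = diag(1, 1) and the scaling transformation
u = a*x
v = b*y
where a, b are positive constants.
Invert the transformation: x = u/a, y = v/b
g'_{ij} = (∂x^k/∂x'^i)(∂x^l/∂x'^j) g_{kl}; with g_{kl} = δ_{kl} this is Σ_k (∂x^k/∂x'^i)(∂x^k/∂x'^j).
Jacobian: ∂x/∂u = 1/a, ∂x/∂v = 0, ∂y/∂u = 0, ∂y/∂v = 1/b
g'_{uu} = (1/a)(1/a) + (0)(0) = 1/a^2
g'_{uv} = (1/a)(0) + (0)(1/b) = 0
g'_{vv} = (0)(0) + (1/b)(1/b) = 1/b^2
g'_{ij} = diag(1/a^2, 1/b^2)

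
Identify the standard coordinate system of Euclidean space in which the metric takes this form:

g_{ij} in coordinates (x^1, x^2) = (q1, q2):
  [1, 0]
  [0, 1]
All components are constant and the metric is the identity, i.e. orthonormal rectilinear coordinates.
Cartesian (2D) coordinates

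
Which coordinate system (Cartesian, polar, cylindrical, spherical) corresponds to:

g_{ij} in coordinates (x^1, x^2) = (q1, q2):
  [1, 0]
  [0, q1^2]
The line element ds^2 = dq1^2 + q1^2 dq2^2 is dr^2 + r^2 dθ^2 with q1 = r, q2 = θ.
polar coordinates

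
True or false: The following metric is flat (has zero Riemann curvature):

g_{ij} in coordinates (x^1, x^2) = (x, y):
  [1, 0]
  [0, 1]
All metric components are constant, so every Christoffel symbol vanishes and R^i_{jkl} = 0.
True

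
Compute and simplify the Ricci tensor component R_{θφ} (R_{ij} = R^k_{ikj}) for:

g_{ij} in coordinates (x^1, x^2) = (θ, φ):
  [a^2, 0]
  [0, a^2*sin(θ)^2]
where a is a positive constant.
Non-zero Christoffel symbols (Γ^k_{ij} = Γ^k_{ji}):
Γ^θ_{φ φ} = -sin(2*θ)/2
Γ^φ_{θ φ} = 1/tan(θ)
R^θ_{θ θ φ} = 0 (a repeated index in an antisymmetric pair)
R^φ_{θ φ φ} = 0 (a repeated index in an antisymmetric pair)
R_{θφ} = R^θ_{θ θ φ} + R^φ_{θ φ φ} = (0) + (0) = 0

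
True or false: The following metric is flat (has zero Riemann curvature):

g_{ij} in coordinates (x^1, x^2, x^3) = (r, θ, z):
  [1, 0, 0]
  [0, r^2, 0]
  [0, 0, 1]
Non-zero Christoffel symbols:
Γ^r_{θ θ} = -r
Γ^θ_{r θ} = 1/r
Ricci tensor: R_{rr} = 0, R_{rθ} = 0, R_{rz} = 0, R_{θθ} = 0, R_{θz} = 0, R_{zz} = 0
All R_{ij} vanish; in 3 dimensions the Riemann tensor is fully determined by the Ricci tensor, so R^i_{jkl} = 0: the metric is flat (curvilinear coordinates on flat space).
True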